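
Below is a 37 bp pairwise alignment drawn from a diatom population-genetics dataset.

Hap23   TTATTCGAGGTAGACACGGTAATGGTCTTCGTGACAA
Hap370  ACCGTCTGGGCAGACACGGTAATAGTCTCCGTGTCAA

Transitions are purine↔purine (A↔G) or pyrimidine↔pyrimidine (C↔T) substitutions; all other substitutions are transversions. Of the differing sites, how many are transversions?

5

Differing sites — 1:T/A (Tv); 2:T/C (Ti); 3:A/C (Tv); 4:T/G (Tv); 7:G/T (Tv); 8:A/G (Ti); 11:T/C (Ti); 24:G/A (Ti); 29:T/C (Ti); 34:A/T (Tv).
Of the 10 differences, 5 transitions and 5 transversions, so the answer is 5.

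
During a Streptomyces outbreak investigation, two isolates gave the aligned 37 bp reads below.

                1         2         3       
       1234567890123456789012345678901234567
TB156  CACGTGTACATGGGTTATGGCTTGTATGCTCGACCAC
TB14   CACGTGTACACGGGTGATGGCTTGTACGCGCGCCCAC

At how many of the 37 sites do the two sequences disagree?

Mismatches occur at site 11 (T→C), site 16 (T→G), site 27 (T→C), site 30 (T→G), site 33 (A→C).
That gives 5 mismatches out of 37 aligned sites, so the Hamming distance is 5.

5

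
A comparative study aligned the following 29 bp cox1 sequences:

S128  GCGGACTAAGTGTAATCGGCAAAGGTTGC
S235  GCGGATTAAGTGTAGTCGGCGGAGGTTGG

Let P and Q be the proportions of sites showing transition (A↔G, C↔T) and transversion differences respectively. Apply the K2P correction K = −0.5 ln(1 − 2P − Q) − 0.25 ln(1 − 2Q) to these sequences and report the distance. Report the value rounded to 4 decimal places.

The sequences differ at positions 6 (C/T, transition), 15 (A/G, transition), 21 (A/G, transition), 22 (A/G, transition), 29 (C/G, transversion).
Of the 5 differences, 4 transitions and 1 transversion over 29 sites: P = 4/29 = 0.137931, Q = 1/29 = 0.034483.
d = −0.5·ln(0.689655) − 0.25·ln(0.931034) = −0.5·(-0.371564) − 0.25·(-0.071459) = 0.2036.

0.2036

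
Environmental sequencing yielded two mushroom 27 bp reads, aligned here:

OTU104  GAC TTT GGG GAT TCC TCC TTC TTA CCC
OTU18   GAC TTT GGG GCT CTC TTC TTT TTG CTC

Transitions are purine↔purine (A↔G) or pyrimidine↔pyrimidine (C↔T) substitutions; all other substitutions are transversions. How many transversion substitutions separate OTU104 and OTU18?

1

Differing sites — 11:A/C (Tv); 13:T/C (Ti); 14:C/T (Ti); 17:C/T (Ti); 21:C/T (Ti); 24:A/G (Ti); 26:C/T (Ti).
Of the 7 differences, 6 transitions and 1 transversion, so the answer is 1.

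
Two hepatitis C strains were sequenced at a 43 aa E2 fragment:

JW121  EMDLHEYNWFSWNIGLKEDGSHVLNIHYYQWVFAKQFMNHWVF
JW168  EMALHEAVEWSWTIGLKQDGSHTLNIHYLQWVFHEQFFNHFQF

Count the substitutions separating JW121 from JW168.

14

Differing sites — 3:D/A; 7:Y/A; 8:N/V; 9:W/E; 10:F/W; 13:N/T; 18:E/Q; 23:V/T; 29:Y/L; 34:A/H; 35:K/E; 38:M/F; 41:W/F; 42:V/Q.
That gives 14 mismatches out of 43 aligned sites, so the Hamming distance is 14.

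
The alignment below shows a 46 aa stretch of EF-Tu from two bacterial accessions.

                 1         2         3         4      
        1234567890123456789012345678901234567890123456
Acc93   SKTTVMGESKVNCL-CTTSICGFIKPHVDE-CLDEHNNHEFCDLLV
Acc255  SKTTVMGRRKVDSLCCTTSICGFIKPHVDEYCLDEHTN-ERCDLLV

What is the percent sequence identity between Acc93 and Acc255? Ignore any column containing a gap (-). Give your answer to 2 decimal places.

86.05%

Excluding the 3 gap columns leaves 43 comparable sites.
Mismatches occur at site 8 (E/R), site 9 (S/R), site 12 (N/D), site 13 (C/S), site 37 (N/T), site 41 (F/R).
37 of the 43 comparable sites match, so the percent identity is 37/43 × 100 = 86.05%.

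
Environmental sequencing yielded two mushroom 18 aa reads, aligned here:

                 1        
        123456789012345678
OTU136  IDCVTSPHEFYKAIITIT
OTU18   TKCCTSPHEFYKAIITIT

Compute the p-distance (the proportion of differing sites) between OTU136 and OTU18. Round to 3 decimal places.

0.167

The sequences differ at positions 1 (I/T), 2 (D/K), 4 (V/C).
There are 3 differences over 18 sites, so p = 3/18 = 0.167.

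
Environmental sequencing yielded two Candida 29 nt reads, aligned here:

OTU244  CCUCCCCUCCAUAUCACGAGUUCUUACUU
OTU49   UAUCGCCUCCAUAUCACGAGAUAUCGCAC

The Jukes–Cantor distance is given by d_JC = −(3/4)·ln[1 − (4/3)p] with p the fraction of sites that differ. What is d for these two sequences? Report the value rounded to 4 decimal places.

The sequences differ at positions 1 (C/U), 2 (C/A), 5 (C/G), 21 (U/A), 23 (C/A), 25 (U/C), 26 (A/G), 28 (U/A), 29 (U/C).
p = 9/29 = 0.310345.
d = −0.75 · ln(1 − (4/3)·0.310345) = −0.75 · ln(0.586207) = −0.75 · (-0.534082) = 0.4006.

0.4006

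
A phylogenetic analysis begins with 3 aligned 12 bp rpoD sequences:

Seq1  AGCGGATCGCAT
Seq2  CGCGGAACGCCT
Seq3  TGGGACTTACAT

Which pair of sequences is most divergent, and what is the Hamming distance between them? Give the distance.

8

Pairwise Hamming distances:
  Seq1 vs Seq2: 3
  Seq1 vs Seq3: 6
  Seq2 vs Seq3: 8
The largest is 8, between Seq2 and Seq3.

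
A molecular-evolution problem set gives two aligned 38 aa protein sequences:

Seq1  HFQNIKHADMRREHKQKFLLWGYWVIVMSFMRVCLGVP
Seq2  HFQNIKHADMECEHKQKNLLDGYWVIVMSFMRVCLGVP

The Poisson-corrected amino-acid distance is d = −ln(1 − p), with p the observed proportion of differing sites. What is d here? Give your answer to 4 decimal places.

The sequences differ at positions 11 (R/E), 12 (R/C), 18 (F/N), 21 (W/D).
p = 4/38 = 0.105263.
d = −ln(1 − 0.105263) = −ln(0.894737) = 0.1112.

0.1112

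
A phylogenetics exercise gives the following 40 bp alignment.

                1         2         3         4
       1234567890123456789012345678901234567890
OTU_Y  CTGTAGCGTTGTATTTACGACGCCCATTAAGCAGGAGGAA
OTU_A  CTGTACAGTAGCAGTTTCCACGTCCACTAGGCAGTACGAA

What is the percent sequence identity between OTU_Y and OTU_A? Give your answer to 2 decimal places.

70.00%

Mismatches occur at site 6 (G/C), site 7 (C/A), site 10 (T/A), site 12 (T/C), site 14 (T/G), site 17 (A/T), site 19 (G/C), site 23 (C/T), site 27 (T/C), site 30 (A/G), site 35 (G/T), site 37 (G/C).
28 of the 40 sites match, so the percent identity is 28/40 × 100 = 70.00%.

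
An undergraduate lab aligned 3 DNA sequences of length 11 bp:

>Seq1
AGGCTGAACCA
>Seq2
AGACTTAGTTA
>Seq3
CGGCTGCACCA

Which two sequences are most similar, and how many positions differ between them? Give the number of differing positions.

2

Pairwise Hamming distances:
  Seq1 vs Seq2: 5
  Seq1 vs Seq3: 2
  Seq2 vs Seq3: 7
The smallest is 2, between Seq1 and Seq3.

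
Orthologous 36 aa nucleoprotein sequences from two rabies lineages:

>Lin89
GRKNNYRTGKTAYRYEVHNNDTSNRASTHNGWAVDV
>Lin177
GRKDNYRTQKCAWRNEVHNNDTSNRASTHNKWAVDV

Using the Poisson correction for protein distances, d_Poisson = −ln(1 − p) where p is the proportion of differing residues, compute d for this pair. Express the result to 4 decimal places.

0.1823

Differing sites — 4:N/D; 9:G/Q; 11:T/C; 13:Y/W; 15:Y/N; 31:G/K.
p = 6/36 = 0.166667.
d = −ln(1 − 0.166667) = −ln(0.833333) = 0.1823.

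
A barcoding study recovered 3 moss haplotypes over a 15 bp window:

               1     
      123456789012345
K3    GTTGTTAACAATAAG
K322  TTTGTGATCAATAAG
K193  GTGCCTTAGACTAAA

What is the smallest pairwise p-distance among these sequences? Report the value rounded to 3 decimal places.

0.200

Pairwise Hamming distances:
  K3 vs K322: 3
  K3 vs K193: 7
  K322 vs K193: 10
The smallest is 3 mismatches, between K3 and K322; p = 3/15 = 0.200.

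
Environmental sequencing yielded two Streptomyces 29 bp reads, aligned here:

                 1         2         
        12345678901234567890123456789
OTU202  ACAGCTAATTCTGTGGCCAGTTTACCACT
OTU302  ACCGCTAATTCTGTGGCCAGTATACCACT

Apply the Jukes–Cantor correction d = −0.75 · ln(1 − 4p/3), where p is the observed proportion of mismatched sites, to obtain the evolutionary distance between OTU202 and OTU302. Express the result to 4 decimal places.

0.0723

Mismatches occur at site 3 (A↔C), site 22 (T↔A).
p = 2/29 = 0.068966.
d = −0.75 · ln(1 − (4/3)·0.068966) = −0.75 · ln(0.908045) = −0.75 · (-0.096461) = 0.0723.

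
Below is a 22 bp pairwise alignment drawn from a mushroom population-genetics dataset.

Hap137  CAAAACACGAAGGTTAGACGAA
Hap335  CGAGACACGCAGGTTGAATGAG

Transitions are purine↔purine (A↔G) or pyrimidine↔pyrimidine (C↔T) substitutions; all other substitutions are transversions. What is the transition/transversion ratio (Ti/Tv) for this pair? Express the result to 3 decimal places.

6.000

Mismatches occur at site 2 (A/G, transition), site 4 (A/G, transition), site 10 (A/C, transversion), site 16 (A/G, transition), site 17 (G/A, transition), site 19 (C/T, transition), site 22 (A/G, transition).
Of the 7 differences, 6 transitions and 1 transversion, so Ti/Tv = 6/1 = 6.000.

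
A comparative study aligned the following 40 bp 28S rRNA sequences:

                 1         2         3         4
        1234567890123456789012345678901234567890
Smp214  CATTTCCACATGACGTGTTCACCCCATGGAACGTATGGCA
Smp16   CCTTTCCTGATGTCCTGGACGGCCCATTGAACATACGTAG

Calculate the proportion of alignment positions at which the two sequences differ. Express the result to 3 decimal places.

Mismatches occur at site 2 (A↔C), site 8 (A↔T), site 9 (C↔G), site 13 (A↔T), site 15 (G↔C), site 18 (T↔G), site 19 (T↔A), site 21 (A↔G), site 22 (C↔G), site 28 (G↔T), site 33 (G↔A), site 36 (T↔C), site 38 (G↔T), site 39 (C↔A), site 40 (A↔G).
There are 15 differences over 40 sites, so p = 15/40 = 0.375.

0.375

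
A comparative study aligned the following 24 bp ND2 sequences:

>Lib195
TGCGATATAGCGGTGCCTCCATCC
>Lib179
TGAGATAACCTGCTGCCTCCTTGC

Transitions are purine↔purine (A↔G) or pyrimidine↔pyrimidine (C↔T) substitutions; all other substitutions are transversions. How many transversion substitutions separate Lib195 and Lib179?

7

The sequences differ at positions 3 (C/A, transversion), 8 (T/A, transversion), 9 (A/C, transversion), 10 (G/C, transversion), 11 (C/T, transition), 13 (G/C, transversion), 21 (A/T, transversion), 23 (C/G, transversion).
Of the 8 differences, 1 transition and 7 transversions, so the answer is 7.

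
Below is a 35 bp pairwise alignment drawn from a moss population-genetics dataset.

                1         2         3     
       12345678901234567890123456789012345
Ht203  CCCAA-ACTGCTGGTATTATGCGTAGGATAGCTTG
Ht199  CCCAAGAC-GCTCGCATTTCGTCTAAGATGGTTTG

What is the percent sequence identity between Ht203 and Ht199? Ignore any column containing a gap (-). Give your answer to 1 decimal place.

72.7%

Excluding the 2 gap columns leaves 33 comparable sites.
The sequences differ at positions 13 (G/C), 15 (T/C), 19 (A/T), 20 (T/C), 22 (C/T), 23 (G/C), 26 (G/A), 30 (A/G), 32 (C/T).
24 of the 33 comparable sites match, so the percent identity is 24/33 × 100 = 72.7%.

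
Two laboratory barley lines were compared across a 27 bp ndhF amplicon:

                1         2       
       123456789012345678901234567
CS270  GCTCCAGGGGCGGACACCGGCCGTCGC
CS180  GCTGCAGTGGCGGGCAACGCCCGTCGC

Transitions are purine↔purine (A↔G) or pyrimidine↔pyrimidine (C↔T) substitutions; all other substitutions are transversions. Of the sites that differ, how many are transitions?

Differing sites — 4:C/G (Tv); 8:G/T (Tv); 14:A/G (Ti); 17:C/A (Tv); 20:G/C (Tv).
Of the 5 differences, 1 transition and 4 transversions, so the answer is 1.

1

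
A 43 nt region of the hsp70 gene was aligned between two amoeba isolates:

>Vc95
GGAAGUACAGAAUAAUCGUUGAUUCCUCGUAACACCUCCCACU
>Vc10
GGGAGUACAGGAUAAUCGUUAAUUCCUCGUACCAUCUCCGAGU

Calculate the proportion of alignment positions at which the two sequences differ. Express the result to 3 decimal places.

0.163

The sequences differ at positions 3 (A/G), 11 (A/G), 21 (G/A), 32 (A/C), 35 (C/U), 40 (C/G), 42 (C/G).
There are 7 differences over 43 sites, so p = 7/43 = 0.163.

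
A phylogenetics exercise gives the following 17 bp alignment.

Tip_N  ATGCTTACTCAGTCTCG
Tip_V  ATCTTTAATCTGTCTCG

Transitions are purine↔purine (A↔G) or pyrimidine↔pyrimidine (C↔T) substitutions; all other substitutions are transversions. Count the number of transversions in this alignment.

Differing sites — 3:G/C (Tv); 4:C/T (Ti); 8:C/A (Tv); 11:A/T (Tv).
Of the 4 differences, 1 transition and 3 transversions, so the answer is 3.

3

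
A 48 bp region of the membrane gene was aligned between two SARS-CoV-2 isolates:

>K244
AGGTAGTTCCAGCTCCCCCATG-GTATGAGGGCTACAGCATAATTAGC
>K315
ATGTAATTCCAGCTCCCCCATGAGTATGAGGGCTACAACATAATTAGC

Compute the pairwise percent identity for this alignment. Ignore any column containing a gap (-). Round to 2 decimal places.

Excluding the 1 gap column leaves 47 comparable sites.
Mismatches occur at site 2 (G/T), site 6 (G/A), site 38 (G/A).
44 of the 47 comparable sites match, so the percent identity is 44/47 × 100 = 93.62%.

93.62%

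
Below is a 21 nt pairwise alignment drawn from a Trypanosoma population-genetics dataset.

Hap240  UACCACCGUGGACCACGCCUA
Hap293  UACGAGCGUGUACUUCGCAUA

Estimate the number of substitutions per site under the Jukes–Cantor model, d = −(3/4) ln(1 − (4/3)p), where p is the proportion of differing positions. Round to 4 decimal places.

0.3597

The sequences differ at positions 4 (C/G), 6 (C/G), 11 (G/U), 14 (C/U), 15 (A/U), 19 (C/A).
p = 6/21 = 0.285714.
d = −0.75 · ln(1 − (4/3)·0.285714) = −0.75 · ln(0.619048) = −0.75 · (-0.479572) = 0.3597.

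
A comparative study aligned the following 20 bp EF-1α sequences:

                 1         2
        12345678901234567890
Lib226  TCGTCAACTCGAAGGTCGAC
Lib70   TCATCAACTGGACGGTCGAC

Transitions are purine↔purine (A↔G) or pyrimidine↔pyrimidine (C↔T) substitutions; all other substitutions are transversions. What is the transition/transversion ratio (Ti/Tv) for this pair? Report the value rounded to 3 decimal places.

Mismatches occur at site 3 (G/A, transition), site 10 (C/G, transversion), site 13 (A/C, transversion).
Of the 3 differences, 1 transition and 2 transversions, so Ti/Tv = 1/2 = 0.500.

0.500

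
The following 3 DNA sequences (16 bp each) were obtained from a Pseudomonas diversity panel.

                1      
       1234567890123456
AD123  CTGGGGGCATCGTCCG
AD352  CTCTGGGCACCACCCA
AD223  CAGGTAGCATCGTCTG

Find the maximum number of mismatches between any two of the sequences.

10

Pairwise Hamming distances:
  AD123 vs AD352: 6
  AD123 vs AD223: 4
  AD352 vs AD223: 10
The largest is 10, between AD352 and AD223.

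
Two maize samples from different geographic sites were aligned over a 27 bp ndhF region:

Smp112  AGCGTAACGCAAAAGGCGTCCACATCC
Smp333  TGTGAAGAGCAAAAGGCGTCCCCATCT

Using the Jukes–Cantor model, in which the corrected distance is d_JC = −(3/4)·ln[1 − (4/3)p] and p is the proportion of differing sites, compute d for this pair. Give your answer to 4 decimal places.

0.3181

The sequences differ at positions 1 (A/T), 3 (C/T), 5 (T/A), 7 (A/G), 8 (C/A), 22 (A/C), 27 (C/T).
p = 7/27 = 0.259259.
d = −0.75 · ln(1 − (4/3)·0.259259) = −0.75 · ln(0.654321) = −0.75 · (-0.424157) = 0.3181.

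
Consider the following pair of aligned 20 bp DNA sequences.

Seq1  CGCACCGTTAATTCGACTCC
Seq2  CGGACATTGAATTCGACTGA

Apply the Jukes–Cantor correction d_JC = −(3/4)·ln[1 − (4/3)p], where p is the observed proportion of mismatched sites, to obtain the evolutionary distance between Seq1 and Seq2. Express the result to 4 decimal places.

0.3831

Differing sites — 3:C/G; 6:C/A; 7:G/T; 9:T/G; 19:C/G; 20:C/A.
p = 6/20 = 0.300000.
d = −0.75 · ln(1 − (4/3)·0.300000) = −0.75 · ln(0.600000) = −0.75 · (-0.510826) = 0.3831.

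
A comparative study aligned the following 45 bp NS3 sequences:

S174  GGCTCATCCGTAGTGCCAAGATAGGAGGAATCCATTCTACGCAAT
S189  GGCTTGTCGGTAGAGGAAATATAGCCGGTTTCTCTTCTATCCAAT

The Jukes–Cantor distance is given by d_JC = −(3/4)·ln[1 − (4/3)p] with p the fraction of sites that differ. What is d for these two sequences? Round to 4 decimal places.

0.4408

The sequences differ at positions 5 (C/T), 6 (A/G), 9 (C/G), 14 (T/A), 16 (C/G), 17 (C/A), 20 (G/T), 25 (G/C), 26 (A/C), 29 (A/T), 30 (A/T), 33 (C/T), 34 (A/C), 40 (C/T), 41 (G/C).
p = 15/45 = 0.333333.
d = −0.75 · ln(1 − (4/3)·0.333333) = −0.75 · ln(0.555556) = −0.75 · (-0.587786) = 0.4408.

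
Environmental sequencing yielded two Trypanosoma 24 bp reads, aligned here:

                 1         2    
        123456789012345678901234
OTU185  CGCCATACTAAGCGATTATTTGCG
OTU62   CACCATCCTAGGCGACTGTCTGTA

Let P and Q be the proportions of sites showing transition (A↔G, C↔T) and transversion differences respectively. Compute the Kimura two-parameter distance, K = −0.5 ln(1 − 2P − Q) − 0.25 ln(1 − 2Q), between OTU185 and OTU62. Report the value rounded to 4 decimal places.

0.5122

The sequences differ at positions 2 (G/A, transition), 7 (A/C, transversion), 11 (A/G, transition), 16 (T/C, transition), 18 (A/G, transition), 20 (T/C, transition), 23 (C/T, transition), 24 (G/A, transition).
Of the 8 differences, 7 transitions and 1 transversion over 24 sites: P = 7/24 = 0.291667, Q = 1/24 = 0.041667.
d = −0.5·ln(0.374999) − 0.25·ln(0.916666) = −0.5·(-0.980832) − 0.25·(-0.087012) = 0.5122.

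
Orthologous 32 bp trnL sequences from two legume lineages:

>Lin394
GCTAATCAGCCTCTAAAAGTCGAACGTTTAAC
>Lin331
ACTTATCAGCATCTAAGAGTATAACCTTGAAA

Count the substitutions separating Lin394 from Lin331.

The sequences differ at positions 1 (G/A), 4 (A/T), 11 (C/A), 17 (A/G), 21 (C/A), 22 (G/T), 26 (G/C), 29 (T/G), 32 (C/A).
That gives 9 mismatches out of 32 aligned sites, so the Hamming distance is 9.

9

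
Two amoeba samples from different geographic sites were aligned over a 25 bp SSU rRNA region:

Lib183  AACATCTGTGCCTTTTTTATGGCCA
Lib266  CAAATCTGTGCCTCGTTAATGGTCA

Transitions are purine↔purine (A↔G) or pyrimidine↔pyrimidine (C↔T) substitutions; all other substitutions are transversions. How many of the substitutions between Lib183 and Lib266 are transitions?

The sequences differ at positions 1 (A/C, transversion), 3 (C/A, transversion), 14 (T/C, transition), 15 (T/G, transversion), 18 (T/A, transversion), 23 (C/T, transition).
Of the 6 differences, 2 transitions and 4 transversions, so the answer is 2.

2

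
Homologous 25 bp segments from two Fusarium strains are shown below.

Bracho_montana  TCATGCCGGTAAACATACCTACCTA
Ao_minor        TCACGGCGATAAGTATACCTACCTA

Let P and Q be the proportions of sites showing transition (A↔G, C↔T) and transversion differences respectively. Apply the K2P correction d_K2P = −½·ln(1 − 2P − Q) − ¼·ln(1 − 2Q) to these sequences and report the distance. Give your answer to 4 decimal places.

0.2440

Mismatches occur at site 4 (T↔C, transition), site 6 (C↔G, transversion), site 9 (G↔A, transition), site 13 (A↔G, transition), site 14 (C↔T, transition).
Of the 5 differences, 4 transitions and 1 transversion over 25 sites: P = 4/25 = 0.160000, Q = 1/25 = 0.040000.
d = −0.5·ln(0.640000) − 0.25·ln(0.920000) = −0.5·(-0.446287) − 0.25·(-0.083382) = 0.2440.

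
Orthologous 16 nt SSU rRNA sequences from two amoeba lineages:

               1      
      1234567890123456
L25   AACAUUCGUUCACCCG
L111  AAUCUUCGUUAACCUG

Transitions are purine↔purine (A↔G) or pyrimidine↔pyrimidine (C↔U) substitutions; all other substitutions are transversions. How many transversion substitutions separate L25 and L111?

2

Mismatches occur at site 3 (C↔U, transition), site 4 (A↔C, transversion), site 11 (C↔A, transversion), site 15 (C↔U, transition).
Of the 4 differences, 2 transitions and 2 transversions, so the answer is 2.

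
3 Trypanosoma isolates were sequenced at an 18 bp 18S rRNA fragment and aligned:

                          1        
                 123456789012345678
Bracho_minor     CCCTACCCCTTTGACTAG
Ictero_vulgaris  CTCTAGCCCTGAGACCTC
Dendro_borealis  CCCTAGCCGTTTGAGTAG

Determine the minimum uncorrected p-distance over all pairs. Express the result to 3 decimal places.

0.167

Pairwise Hamming distances:
  Bracho_minor vs Ictero_vulgaris: 7
  Bracho_minor vs Dendro_borealis: 3
  Ictero_vulgaris vs Dendro_borealis: 8
The smallest is 3 mismatches, between Bracho_minor and Dendro_borealis; p = 3/18 = 0.167.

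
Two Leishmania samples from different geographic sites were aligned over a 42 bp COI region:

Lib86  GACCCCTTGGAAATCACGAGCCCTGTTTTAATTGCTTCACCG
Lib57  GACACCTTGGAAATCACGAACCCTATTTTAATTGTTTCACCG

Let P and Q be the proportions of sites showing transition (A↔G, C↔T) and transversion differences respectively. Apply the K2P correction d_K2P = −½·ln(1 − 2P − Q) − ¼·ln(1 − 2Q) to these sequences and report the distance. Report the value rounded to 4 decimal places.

0.1034

Mismatches occur at site 4 (C/A, transversion), site 20 (G/A, transition), site 25 (G/A, transition), site 35 (C/T, transition).
Of the 4 differences, 3 transitions and 1 transversion over 42 sites: P = 3/42 = 0.071429, Q = 1/42 = 0.023810.
d = −0.5·ln(0.833332) − 0.25·ln(0.952380) = −0.5·(-0.182323) − 0.25·(-0.048791) = 0.1034.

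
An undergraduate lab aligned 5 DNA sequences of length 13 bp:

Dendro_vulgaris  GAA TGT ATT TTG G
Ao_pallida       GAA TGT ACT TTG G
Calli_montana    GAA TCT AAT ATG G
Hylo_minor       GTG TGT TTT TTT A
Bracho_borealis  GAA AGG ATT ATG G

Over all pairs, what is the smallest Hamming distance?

Pairwise Hamming distances:
  Dendro_vulgaris vs Ao_pallida: 1
  Dendro_vulgaris vs Calli_montana: 3
  Dendro_vulgaris vs Hylo_minor: 5
  Dendro_vulgaris vs Bracho_borealis: 3
  Ao_pallida vs Calli_montana: 3
  Ao_pallida vs Hylo_minor: 6
  Ao_pallida vs Bracho_borealis: 4
  Calli_montana vs Hylo_minor: 8
  Calli_montana vs Bracho_borealis: 4
  Hylo_minor vs Bracho_borealis: 8
The smallest is 1, between Dendro_vulgaris and Ao_pallida.

1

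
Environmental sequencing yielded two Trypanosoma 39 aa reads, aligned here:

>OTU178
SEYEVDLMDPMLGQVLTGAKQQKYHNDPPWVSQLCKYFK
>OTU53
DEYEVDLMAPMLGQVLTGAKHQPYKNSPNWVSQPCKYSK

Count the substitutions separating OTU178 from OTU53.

9

Differing sites — 1:S/D; 9:D/A; 21:Q/H; 23:K/P; 25:H/K; 27:D/S; 29:P/N; 34:L/P; 38:F/S.
That gives 9 mismatches out of 39 aligned sites, so the Hamming distance is 9.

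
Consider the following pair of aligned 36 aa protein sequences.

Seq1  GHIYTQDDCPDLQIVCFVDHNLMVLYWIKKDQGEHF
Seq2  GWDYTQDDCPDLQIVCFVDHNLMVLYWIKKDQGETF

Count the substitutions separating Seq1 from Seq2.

3

The sequences differ at positions 2 (H/W), 3 (I/D), 35 (H/T).
That gives 3 mismatches out of 36 aligned sites, so the Hamming distance is 3.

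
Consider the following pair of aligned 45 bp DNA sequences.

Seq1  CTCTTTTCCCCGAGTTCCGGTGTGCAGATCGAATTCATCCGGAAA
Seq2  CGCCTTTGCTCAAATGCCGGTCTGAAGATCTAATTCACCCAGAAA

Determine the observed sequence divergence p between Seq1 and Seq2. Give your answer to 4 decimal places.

0.2667

The sequences differ at positions 2 (T/G), 4 (T/C), 8 (C/G), 10 (C/T), 12 (G/A), 14 (G/A), 16 (T/G), 22 (G/C), 25 (C/A), 31 (G/T), 38 (T/C), 41 (G/A).
There are 12 differences over 45 sites, so p = 12/45 = 0.2667.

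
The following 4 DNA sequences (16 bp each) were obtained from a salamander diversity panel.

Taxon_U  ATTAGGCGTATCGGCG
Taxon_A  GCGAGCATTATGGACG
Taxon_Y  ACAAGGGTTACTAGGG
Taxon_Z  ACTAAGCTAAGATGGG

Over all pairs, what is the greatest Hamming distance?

Pairwise Hamming distances:
  Taxon_U vs Taxon_A: 8
  Taxon_U vs Taxon_Y: 8
  Taxon_U vs Taxon_Z: 8
  Taxon_A vs Taxon_Y: 9
  Taxon_A vs Taxon_Z: 11
  Taxon_Y vs Taxon_Z: 7
The largest is 11, between Taxon_A and Taxon_Z.

11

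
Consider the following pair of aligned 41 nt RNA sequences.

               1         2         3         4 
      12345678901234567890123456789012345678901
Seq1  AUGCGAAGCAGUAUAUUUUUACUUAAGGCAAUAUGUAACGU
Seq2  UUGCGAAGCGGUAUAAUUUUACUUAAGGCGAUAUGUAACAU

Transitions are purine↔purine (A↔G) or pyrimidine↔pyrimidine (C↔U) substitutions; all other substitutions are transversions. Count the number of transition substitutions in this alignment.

3

Mismatches occur at site 1 (A↔U, transversion), site 10 (A↔G, transition), site 16 (U↔A, transversion), site 30 (A↔G, transition), site 40 (G↔A, transition).
Of the 5 differences, 3 transitions and 2 transversions, so the answer is 3.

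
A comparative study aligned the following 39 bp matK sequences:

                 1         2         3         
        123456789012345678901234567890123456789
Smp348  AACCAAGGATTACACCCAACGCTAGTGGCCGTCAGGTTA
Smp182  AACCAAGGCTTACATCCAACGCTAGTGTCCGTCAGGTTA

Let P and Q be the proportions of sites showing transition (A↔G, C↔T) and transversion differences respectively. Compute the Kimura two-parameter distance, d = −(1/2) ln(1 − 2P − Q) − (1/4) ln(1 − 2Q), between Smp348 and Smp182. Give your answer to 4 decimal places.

Differing sites — 9:A/C (Tv); 15:C/T (Ti); 28:G/T (Tv).
Of the 3 differences, 1 transition and 2 transversions over 39 sites: P = 1/39 = 0.025641, Q = 2/39 = 0.051282.
d = −0.5·ln(0.897436) − 0.25·ln(0.897436) = −0.5·(-0.108213) − 0.25·(-0.108213) = 0.0812.

0.0812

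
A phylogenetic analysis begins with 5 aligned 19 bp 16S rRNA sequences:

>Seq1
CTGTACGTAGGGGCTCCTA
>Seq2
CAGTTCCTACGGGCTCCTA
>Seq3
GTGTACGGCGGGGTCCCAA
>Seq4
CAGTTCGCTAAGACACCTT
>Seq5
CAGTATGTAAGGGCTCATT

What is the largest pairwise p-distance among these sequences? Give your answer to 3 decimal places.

Pairwise Hamming distances:
  Seq1 vs Seq2: 4
  Seq1 vs Seq3: 6
  Seq1 vs Seq4: 9
  Seq1 vs Seq5: 5
  Seq2 vs Seq3: 10
  Seq2 vs Seq4: 8
  Seq2 vs Seq5: 6
  Seq3 vs Seq4: 12
  Seq3 vs Seq5: 11
  Seq4 vs Seq5: 8
The largest is 12 mismatches, between Seq3 and Seq4; p = 12/19 = 0.632.

0.632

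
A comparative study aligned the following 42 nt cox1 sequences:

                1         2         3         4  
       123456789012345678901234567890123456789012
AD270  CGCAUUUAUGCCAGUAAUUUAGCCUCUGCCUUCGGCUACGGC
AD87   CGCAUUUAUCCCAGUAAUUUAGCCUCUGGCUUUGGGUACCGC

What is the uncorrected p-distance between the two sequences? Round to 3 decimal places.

0.119

Differing sites — 10:G/C; 29:C/G; 33:C/U; 36:C/G; 40:G/C.
There are 5 differences over 42 sites, so p = 5/42 = 0.119.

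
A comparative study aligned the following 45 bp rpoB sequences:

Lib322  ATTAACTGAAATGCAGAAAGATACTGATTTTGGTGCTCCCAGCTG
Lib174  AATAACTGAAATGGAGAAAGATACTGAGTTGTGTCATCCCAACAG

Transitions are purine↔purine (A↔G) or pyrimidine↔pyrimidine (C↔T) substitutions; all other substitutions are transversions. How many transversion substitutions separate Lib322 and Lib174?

8

Mismatches occur at site 2 (T/A, transversion), site 14 (C/G, transversion), site 28 (T/G, transversion), site 31 (T/G, transversion), site 32 (G/T, transversion), site 35 (G/C, transversion), site 36 (C/A, transversion), site 42 (G/A, transition), site 44 (T/A, transversion).
Of the 9 differences, 1 transition and 8 transversions, so the answer is 8.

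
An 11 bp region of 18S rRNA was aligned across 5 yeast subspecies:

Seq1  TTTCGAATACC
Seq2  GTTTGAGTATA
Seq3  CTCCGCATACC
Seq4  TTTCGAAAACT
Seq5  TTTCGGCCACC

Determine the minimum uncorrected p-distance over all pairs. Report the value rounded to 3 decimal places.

Pairwise Hamming distances:
  Seq1 vs Seq2: 5
  Seq1 vs Seq3: 3
  Seq1 vs Seq4: 2
  Seq1 vs Seq5: 3
  Seq2 vs Seq3: 7
  Seq2 vs Seq4: 6
  Seq2 vs Seq5: 7
  Seq3 vs Seq4: 5
  Seq3 vs Seq5: 5
  Seq4 vs Seq5: 4
The smallest is 2 mismatches, between Seq1 and Seq4; p = 2/11 = 0.182.

0.182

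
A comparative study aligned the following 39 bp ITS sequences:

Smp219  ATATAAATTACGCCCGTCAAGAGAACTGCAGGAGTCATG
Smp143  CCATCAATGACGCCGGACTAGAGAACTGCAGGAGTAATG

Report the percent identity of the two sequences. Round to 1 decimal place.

Differing sites — 1:A/C; 2:T/C; 5:A/C; 9:T/G; 15:C/G; 17:T/A; 19:A/T; 36:C/A.
31 of the 39 sites match, so the percent identity is 31/39 × 100 = 79.5%.

79.5%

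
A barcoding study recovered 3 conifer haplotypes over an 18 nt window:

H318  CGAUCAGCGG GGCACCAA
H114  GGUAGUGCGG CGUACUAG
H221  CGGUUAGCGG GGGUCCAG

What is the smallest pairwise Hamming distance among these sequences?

Pairwise Hamming distances:
  H318 vs H114: 9
  H318 vs H221: 5
  H114 vs H221: 9
The smallest is 5, between H318 and H221.

5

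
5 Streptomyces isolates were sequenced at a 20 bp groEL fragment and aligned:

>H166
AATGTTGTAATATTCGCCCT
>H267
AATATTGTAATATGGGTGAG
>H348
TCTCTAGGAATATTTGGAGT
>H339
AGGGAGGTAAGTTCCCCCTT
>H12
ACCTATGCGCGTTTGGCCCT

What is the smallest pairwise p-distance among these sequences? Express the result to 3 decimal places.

Pairwise Hamming distances:
  H166 vs H267: 7
  H166 vs H348: 9
  H166 vs H339: 9
  H166 vs H12: 10
  H267 vs H348: 11
  H267 vs H339: 14
  H267 vs H12: 14
  H348 vs H339: 15
  H348 vs H12: 14
  H339 vs H12: 11
The smallest is 7 mismatches, between H166 and H267; p = 7/20 = 0.350.

0.350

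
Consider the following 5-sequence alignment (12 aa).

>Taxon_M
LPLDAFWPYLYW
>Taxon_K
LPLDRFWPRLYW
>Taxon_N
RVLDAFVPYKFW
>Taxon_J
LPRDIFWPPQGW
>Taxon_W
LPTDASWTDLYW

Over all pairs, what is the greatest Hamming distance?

Pairwise Hamming distances:
  Taxon_M vs Taxon_K: 2
  Taxon_M vs Taxon_N: 5
  Taxon_M vs Taxon_J: 5
  Taxon_M vs Taxon_W: 4
  Taxon_K vs Taxon_N: 7
  Taxon_K vs Taxon_J: 5
  Taxon_K vs Taxon_W: 5
  Taxon_N vs Taxon_J: 8
  Taxon_N vs Taxon_W: 9
  Taxon_J vs Taxon_W: 7
The largest is 9, between Taxon_N and Taxon_W.

9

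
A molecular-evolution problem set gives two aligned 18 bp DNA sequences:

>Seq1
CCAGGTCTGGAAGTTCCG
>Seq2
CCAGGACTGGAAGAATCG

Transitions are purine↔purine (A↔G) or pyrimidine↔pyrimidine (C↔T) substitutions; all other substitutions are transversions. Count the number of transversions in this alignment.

Differing sites — 6:T/A (Tv); 14:T/A (Tv); 15:T/A (Tv); 16:C/T (Ti).
Of the 4 differences, 1 transition and 3 transversions, so the answer is 3.

3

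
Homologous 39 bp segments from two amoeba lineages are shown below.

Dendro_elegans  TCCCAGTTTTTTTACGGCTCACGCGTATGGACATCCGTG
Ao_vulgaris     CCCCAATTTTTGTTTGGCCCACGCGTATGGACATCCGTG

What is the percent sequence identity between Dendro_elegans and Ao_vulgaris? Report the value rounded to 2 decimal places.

84.62%

Differing sites — 1:T/C; 6:G/A; 12:T/G; 14:A/T; 15:C/T; 19:T/C.
33 of the 39 sites match, so the percent identity is 33/39 × 100 = 84.62%.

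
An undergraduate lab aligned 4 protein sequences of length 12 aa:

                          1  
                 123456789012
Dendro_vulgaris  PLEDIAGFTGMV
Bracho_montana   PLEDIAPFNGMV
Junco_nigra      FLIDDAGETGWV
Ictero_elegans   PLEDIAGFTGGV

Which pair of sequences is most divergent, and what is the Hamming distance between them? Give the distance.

7

Pairwise Hamming distances:
  Dendro_vulgaris vs Bracho_montana: 2
  Dendro_vulgaris vs Junco_nigra: 5
  Dendro_vulgaris vs Ictero_elegans: 1
  Bracho_montana vs Junco_nigra: 7
  Bracho_montana vs Ictero_elegans: 3
  Junco_nigra vs Ictero_elegans: 5
The largest is 7, between Bracho_montana and Junco_nigra.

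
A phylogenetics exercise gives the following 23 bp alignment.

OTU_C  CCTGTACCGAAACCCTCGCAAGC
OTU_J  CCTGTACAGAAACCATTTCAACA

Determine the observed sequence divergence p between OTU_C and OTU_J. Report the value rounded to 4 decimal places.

0.2609

Differing sites — 8:C/A; 15:C/A; 17:C/T; 18:G/T; 22:G/C; 23:C/A.
There are 6 differences over 23 sites, so p = 6/23 = 0.2609.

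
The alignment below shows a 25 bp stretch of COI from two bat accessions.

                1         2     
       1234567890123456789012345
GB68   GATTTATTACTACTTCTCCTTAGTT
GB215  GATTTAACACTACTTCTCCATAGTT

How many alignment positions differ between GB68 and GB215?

Mismatches occur at site 7 (T↔A), site 8 (T↔C), site 20 (T↔A).
That gives 3 mismatches out of 25 aligned sites, so the Hamming distance is 3.

3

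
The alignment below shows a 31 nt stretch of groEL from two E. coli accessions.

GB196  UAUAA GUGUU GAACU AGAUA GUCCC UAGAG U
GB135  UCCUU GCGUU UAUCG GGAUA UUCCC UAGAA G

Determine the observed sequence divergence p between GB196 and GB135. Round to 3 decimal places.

0.387

Differing sites — 2:A/C; 3:U/C; 4:A/U; 5:A/U; 7:U/C; 11:G/U; 13:A/U; 15:U/G; 16:A/G; 21:G/U; 30:G/A; 31:U/G.
There are 12 differences over 31 sites, so p = 12/31 = 0.387.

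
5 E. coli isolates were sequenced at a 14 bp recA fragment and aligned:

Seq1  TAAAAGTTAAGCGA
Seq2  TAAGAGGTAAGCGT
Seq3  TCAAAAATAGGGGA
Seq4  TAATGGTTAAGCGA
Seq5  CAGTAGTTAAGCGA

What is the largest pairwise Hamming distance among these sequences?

Pairwise Hamming distances:
  Seq1 vs Seq2: 3
  Seq1 vs Seq3: 5
  Seq1 vs Seq4: 2
  Seq1 vs Seq5: 3
  Seq2 vs Seq3: 7
  Seq2 vs Seq4: 4
  Seq2 vs Seq5: 5
  Seq3 vs Seq4: 7
  Seq3 vs Seq5: 8
  Seq4 vs Seq5: 3
The largest is 8, between Seq3 and Seq5.

8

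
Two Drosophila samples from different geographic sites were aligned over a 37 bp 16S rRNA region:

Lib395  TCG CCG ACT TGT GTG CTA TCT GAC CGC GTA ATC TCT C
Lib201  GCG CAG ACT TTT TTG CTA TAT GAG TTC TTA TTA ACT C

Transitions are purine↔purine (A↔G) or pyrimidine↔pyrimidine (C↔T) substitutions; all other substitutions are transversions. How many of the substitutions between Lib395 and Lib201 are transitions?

Differing sites — 1:T/G (Tv); 5:C/A (Tv); 11:G/T (Tv); 13:G/T (Tv); 20:C/A (Tv); 24:C/G (Tv); 25:C/T (Ti); 26:G/T (Tv); 28:G/T (Tv); 31:A/T (Tv); 33:C/A (Tv); 34:T/A (Tv).
Of the 12 differences, 1 transition and 11 transversions, so the answer is 1.

1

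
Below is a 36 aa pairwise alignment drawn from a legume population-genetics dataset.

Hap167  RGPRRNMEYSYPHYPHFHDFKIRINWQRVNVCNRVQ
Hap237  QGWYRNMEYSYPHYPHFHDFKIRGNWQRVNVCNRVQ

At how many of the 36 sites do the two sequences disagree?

Mismatches occur at site 1 (R→Q), site 3 (P→W), site 4 (R→Y), site 24 (I→G).
That gives 4 mismatches out of 36 aligned sites, so the Hamming distance is 4.

4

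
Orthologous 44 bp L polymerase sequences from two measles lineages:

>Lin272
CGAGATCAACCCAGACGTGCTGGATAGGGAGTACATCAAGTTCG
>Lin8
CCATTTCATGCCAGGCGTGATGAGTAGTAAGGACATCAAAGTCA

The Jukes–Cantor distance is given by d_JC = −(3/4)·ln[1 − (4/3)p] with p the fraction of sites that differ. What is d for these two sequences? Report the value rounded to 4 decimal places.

Mismatches occur at site 2 (G/C), site 4 (G/T), site 5 (A/T), site 9 (A/T), site 10 (C/G), site 15 (A/G), site 20 (C/A), site 23 (G/A), site 24 (A/G), site 28 (G/T), site 29 (G/A), site 32 (T/G), site 40 (G/A), site 41 (T/G), site 44 (G/A).
p = 15/44 = 0.340909.
d = −0.75 · ln(1 − (4/3)·0.340909) = −0.75 · ln(0.545455) = −0.75 · (-0.606135) = 0.4546.

0.4546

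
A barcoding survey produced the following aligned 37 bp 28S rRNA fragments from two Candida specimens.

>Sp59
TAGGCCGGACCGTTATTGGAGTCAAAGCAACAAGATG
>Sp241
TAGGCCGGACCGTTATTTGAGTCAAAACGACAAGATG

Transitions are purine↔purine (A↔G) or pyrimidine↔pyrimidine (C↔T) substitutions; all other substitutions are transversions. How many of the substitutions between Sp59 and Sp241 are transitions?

Mismatches occur at site 18 (G→T, transversion), site 27 (G→A, transition), site 29 (A→G, transition).
Of the 3 differences, 2 transitions and 1 transversion, so the answer is 2.

2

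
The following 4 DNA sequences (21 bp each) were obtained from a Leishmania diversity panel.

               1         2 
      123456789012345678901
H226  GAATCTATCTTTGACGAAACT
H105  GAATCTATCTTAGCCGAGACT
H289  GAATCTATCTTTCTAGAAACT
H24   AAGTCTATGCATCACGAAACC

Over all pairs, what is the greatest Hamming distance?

Pairwise Hamming distances:
  H226 vs H105: 3
  H226 vs H289: 3
  H226 vs H24: 7
  H105 vs H289: 5
  H105 vs H24: 10
  H289 vs H24: 8
The largest is 10, between H105 and H24.

10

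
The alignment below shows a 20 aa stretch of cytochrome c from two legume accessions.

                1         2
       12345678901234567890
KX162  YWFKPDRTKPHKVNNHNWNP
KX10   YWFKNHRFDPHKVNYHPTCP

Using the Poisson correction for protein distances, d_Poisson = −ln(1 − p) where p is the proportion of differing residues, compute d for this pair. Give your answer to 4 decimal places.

Mismatches occur at site 5 (P→N), site 6 (D→H), site 8 (T→F), site 9 (K→D), site 15 (N→Y), site 17 (N→P), site 18 (W→T), site 19 (N→C).
p = 8/20 = 0.400000.
d = −ln(1 − 0.400000) = −ln(0.600000) = 0.5108.

0.5108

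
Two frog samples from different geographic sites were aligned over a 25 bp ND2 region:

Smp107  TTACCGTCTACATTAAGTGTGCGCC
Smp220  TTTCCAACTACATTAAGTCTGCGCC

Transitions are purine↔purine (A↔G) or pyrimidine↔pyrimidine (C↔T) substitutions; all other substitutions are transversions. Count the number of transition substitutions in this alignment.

Differing sites — 3:A/T (Tv); 6:G/A (Ti); 7:T/A (Tv); 19:G/C (Tv).
Of the 4 differences, 1 transition and 3 transversions, so the answer is 1.

1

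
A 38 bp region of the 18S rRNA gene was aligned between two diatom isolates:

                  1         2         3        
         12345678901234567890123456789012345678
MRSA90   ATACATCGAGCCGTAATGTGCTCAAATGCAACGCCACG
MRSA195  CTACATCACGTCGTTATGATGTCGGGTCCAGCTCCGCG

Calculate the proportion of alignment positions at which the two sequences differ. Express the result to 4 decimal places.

0.3947

The sequences differ at positions 1 (A/C), 8 (G/A), 9 (A/C), 11 (C/T), 15 (A/T), 19 (T/A), 20 (G/T), 21 (C/G), 24 (A/G), 25 (A/G), 26 (A/G), 28 (G/C), 31 (A/G), 33 (G/T), 36 (A/G).
There are 15 differences over 38 sites, so p = 15/38 = 0.3947.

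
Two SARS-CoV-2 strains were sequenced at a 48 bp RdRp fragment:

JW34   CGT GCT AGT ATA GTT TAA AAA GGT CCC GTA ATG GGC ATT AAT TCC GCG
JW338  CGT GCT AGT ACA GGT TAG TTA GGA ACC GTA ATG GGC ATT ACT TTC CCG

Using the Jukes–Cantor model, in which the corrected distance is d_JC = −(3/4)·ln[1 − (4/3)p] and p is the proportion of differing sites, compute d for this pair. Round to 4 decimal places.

The sequences differ at positions 11 (T/C), 14 (T/G), 18 (A/G), 19 (A/T), 20 (A/T), 24 (T/A), 25 (C/A), 41 (A/C), 44 (C/T), 46 (G/C).
p = 10/48 = 0.208333.
d = −0.75 · ln(1 − (4/3)·0.208333) = −0.75 · ln(0.722223) = −0.75 · (-0.325421) = 0.2441.

0.2441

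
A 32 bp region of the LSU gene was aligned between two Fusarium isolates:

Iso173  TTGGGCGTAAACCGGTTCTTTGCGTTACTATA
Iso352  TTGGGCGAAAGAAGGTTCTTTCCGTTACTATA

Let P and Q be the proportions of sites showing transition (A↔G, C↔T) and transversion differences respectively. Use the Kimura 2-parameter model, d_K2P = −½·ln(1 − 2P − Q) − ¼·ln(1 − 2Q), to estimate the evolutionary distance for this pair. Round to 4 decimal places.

0.1757

Differing sites — 8:T/A (Tv); 11:A/G (Ti); 12:C/A (Tv); 13:C/A (Tv); 22:G/C (Tv).
Of the 5 differences, 1 transition and 4 transversions over 32 sites: P = 1/32 = 0.031250, Q = 4/32 = 0.125000.
d = −0.5·ln(0.812500) − 0.25·ln(0.750000) = −0.5·(-0.207639) − 0.25·(-0.287682) = 0.1757.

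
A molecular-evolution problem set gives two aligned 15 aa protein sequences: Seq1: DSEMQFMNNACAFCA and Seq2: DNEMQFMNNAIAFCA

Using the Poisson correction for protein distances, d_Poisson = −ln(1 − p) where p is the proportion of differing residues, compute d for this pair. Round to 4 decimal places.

The sequences differ at positions 2 (S/N), 11 (C/I).
p = 2/15 = 0.133333.
d = −ln(1 − 0.133333) = −ln(0.866667) = 0.1431.

0.1431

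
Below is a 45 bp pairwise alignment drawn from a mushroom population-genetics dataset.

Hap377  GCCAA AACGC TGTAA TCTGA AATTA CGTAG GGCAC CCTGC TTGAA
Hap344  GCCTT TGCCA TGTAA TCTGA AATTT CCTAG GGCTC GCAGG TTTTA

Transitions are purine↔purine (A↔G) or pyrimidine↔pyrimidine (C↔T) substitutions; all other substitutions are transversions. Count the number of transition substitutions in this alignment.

1

Mismatches occur at site 4 (A→T, transversion), site 5 (A→T, transversion), site 6 (A→T, transversion), site 7 (A→G, transition), site 9 (G→C, transversion), site 10 (C→A, transversion), site 25 (A→T, transversion), site 27 (G→C, transversion), site 34 (A→T, transversion), site 36 (C→G, transversion), site 38 (T→A, transversion), site 40 (C→G, transversion), site 43 (G→T, transversion), site 44 (A→T, transversion).
Of the 14 differences, 1 transition and 13 transversions, so the answer is 1.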